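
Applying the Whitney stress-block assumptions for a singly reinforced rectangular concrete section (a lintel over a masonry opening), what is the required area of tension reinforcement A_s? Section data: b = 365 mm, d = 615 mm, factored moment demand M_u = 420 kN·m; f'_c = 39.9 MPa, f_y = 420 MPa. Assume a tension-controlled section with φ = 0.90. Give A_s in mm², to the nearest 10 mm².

A_s ≈ 1910 mm²

M_n = M_u/φ = 420/0.90 = 466.667 kN·m.
With M_n = 0.85 f'_c a b (d − a/2), solve the quadratic for a:
a = d − √(d² − 2M_n/(0.85 f'_c b)) = 615 − √(615² − 2 × 466.667×10⁶/(0.85 × 39.9 × 365)) = 64.70 mm.
A_s = 0.85 f'_c a b / f_y = 0.85 × 39.9 × 64.70 × 365 / 420 = 1907.0 mm².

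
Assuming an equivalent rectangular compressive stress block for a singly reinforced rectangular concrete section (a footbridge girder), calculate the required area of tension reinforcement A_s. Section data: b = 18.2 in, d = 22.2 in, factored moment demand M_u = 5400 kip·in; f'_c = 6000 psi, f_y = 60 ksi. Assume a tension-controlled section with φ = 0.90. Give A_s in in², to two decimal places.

M_n = M_u/φ = 5400/0.90 = 6000 kip·in.
From M_n = 0.85 f'_c a b (d − a/2):
a = d − √(d² − 2M_n/(0.85 f'_c b)) = 22.2 − √(22.2² − 2 × 6000/(0.85 × 6 × 18.2)) = 3.133 in.
A_s = 0.85 f'_c a b / f_y = 0.85 × 6 × 3.133 × 18.2 / 60 = 4.847 in².

A_s ≈ 4.85 in²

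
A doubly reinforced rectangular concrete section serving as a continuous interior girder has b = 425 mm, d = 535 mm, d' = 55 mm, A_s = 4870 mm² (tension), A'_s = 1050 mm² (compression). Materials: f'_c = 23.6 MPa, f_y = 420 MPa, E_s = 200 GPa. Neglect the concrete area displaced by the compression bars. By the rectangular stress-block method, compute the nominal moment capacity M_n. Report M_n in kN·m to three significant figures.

M_n ≈ 919 kN·m

Assume both tension and compression steel yield.
Net tension couple steel: A_s − A'_s = 3820 mm².
a = (A_s − A'_s) f_y / (0.85 f'_c b) = 1604400/(0.85 × 23.6 × 425) = 188.19 mm.
c = a/β₁ = 188.19/0.85 = 221.40 mm; ε'_s = 0.003(c − d')/c = 0.0023 ≥ f_y/E_s = 0.0021, so compression steel does yield.
M_n = (A_s − A'_s) f_y (d − a/2) + A'_s f_y (d − d') = [1604400 × (535 − 94.095) + 441000 × (535 − 55)] × 10⁻⁶ = 707.39 + 211.68 = 919.07 kN·m.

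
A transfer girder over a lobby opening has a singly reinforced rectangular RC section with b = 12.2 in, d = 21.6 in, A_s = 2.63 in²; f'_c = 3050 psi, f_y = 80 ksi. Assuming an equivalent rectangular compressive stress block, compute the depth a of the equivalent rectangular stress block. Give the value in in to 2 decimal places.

a ≈ 6.65 in

T = A_s f_y = 2.63 × 80 = 210.4 kips.
a = T/(0.85 f'_c b) = 210.4/(0.85 × 3.05 × 12.2) = 6.65 in.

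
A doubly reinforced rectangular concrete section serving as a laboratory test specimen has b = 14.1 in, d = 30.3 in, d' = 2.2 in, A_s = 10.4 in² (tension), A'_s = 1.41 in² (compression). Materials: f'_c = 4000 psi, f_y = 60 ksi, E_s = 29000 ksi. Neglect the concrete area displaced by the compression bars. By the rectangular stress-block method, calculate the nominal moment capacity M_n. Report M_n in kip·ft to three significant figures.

Assume both steels yield.
a = (A_s − A'_s) f_y/(0.85 f'_c b) = (10.4 − 1.41) × 60/(0.85 × 4 × 14.1) = 11.252 in.
c = a/β₁ = 11.252/0.85 = 13.238 in; ε'_s = 0.003(c − d')/c = 0.0025 ≥ ε_y = 0.0021, so the compression steel yields.
M_n = (A_s − A'_s) f_y (d − a/2) + A'_s f_y (d − d') = 539.4 × (30.3 − 5.626) + 84.6 × (30.3 − 2.2) = 13309.2 + 2377.3 = 15686.5 kip·in = 15686.5/12 = 1307.21 kip·ft.

M_n ≈ 1310 kip·ft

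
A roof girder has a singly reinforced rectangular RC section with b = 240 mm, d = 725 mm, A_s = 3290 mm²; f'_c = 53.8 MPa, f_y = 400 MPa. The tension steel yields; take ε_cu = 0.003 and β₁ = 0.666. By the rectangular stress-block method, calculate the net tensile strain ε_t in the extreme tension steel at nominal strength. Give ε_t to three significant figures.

ε_t ≈ 0.00908

a = A_s f_y/(0.85 f'_c b) = 119.91 mm.
β₁ = 0.666, so c = a/β₁ = 119.91/0.666 = 180.05 mm.
From the linear strain diagram with ε_cu = 0.003: ε_t = 0.003 (d − c)/c = 0.003 × (725 − 180.05)/180.05 = 0.00908.
Since ε_t ≥ 0.005, the section is tension-controlled.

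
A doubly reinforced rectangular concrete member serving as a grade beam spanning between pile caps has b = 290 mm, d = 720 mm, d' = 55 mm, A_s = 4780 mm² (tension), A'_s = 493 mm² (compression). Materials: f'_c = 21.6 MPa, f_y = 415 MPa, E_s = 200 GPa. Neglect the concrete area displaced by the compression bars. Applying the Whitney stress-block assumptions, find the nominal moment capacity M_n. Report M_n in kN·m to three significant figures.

Assume both tension and compression steel yield.
Net tension couple steel: A_s − A'_s = 4287 mm².
a = (A_s − A'_s) f_y / (0.85 f'_c b) = 1779105/(0.85 × 21.6 × 290) = 334.14 mm.
c = a/β₁ = 334.14/0.85 = 393.11 mm; ε'_s = 0.003(c − d')/c = 0.0026 ≥ f_y/E_s = 0.0021, so compression steel does yield.
M_n = (A_s − A'_s) f_y (d − a/2) + A'_s f_y (d − d') = [1779105 × (720 − 167.07) + 204595 × (720 − 55)] × 10⁻⁶ = 983.72 + 136.06 = 1119.78 kN·m.

M_n ≈ 1120 kN·m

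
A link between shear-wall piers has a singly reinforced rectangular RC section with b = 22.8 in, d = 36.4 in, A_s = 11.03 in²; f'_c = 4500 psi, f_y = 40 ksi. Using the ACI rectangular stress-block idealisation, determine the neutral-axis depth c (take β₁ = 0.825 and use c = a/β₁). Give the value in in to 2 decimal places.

T = A_s f_y = 11.03 × 40 = 441.2 kips.
a = T/(0.85 f'_c b) = 441.2/(0.85 × 4.5 × 22.8) = 5.0591 in.
With β₁ = 0.825, c = a/β₁ = 5.0591/0.825 = 6.13 in.

c ≈ 6.13 in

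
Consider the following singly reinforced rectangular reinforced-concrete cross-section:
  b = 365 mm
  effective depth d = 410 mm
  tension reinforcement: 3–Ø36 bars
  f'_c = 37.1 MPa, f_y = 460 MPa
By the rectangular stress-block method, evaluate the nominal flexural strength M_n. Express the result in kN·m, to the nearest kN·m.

M_n ≈ 490 kN·m

A_s = 3 × 1018 = 3054 mm².
T = A_s f_y = 3054 × 460 = 1404840 N = 1404.84 kN.
From C = T: a = T/(0.85 f'_c b) = 1404840/(0.85 × 37.1 × 365) = 122.05 mm.
M_n = T(d − a/2) = 1404.84 kN × (410 − 61.025) mm = 490.25 kN·m.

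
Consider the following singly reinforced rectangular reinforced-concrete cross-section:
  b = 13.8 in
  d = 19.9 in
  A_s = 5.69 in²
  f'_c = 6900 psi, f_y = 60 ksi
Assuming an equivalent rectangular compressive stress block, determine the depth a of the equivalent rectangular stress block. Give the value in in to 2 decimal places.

a ≈ 4.22 in

T = A_s f_y = 5.69 × 60 = 341.4 kips.
a = T/(0.85 f'_c b) = 341.4/(0.85 × 6.9 × 13.8) = 4.22 in.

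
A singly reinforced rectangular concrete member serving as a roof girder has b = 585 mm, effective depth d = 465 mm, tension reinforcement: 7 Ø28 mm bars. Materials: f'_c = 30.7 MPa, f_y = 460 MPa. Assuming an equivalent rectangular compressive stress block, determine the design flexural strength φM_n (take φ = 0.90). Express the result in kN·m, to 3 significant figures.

φM_n ≈ 714 kN·m

A_s = 7 × 616 = 4312 mm².
T = A_s f_y = 4312 × 460 = 1983520 N = 1983.52 kN.
From C = T: a = T/(0.85 f'_c b) = 1983520/(0.85 × 30.7 × 585) = 129.93 mm.
M_n = T(d − a/2) = 1983.52 kN × (465 − 64.965) mm = 793.48 kN·m.
φM_n = 0.90 × 793.48 = 714.13 kN·m.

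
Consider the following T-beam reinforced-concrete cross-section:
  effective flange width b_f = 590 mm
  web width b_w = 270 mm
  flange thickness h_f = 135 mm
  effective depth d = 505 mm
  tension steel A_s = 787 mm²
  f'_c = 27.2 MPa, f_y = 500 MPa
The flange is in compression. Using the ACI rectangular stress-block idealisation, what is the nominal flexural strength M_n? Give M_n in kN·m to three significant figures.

Tension: T = A_s f_y = 787 × 500 = 393500 N.
Try a within the flange: a = T/(0.85 f'_c b_f) = 393500/(0.85 × 27.2 × 590) = 28.85 mm.
Since a = 28.85 ≤ h_f = 135 mm, the stress block lies entirely in the flange; analyse as a rectangular beam of width b_f.
M_n = T(d − a/2) = 393500 × (505 − 14.425) = 193.04 × 10⁶ N·mm.
M_n = 193.04 kN·m.

M_n ≈ 193 kN·m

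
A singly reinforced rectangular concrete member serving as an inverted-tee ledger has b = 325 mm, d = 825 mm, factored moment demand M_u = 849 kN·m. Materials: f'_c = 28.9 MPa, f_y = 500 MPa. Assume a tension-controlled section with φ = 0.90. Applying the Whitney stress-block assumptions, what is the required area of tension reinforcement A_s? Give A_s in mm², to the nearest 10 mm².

A_s ≈ 2530 mm²

M_n = M_u/φ = 849/0.90 = 943.333 kN·m.
With M_n = 0.85 f'_c a b (d − a/2), solve the quadratic for a:
a = d − √(d² − 2M_n/(0.85 f'_c b)) = 825 − √(825² − 2 × 943.333×10⁶/(0.85 × 28.9 × 325)) = 158.44 mm.
A_s = 0.85 f'_c a b / f_y = 0.85 × 28.9 × 158.44 × 325 / 500 = 2529.9 mm².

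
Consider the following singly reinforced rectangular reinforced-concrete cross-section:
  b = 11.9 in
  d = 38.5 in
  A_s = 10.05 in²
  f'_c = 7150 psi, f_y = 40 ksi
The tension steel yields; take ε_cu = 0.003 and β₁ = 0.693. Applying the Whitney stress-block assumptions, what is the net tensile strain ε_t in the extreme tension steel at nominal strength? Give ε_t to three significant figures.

a = A_s f_y/(0.85 f'_c b) = 5.558 in.
β₁ = 0.693, so c = a/β₁ = 5.558/0.693 = 8.020 in.
From the linear strain diagram with ε_cu = 0.003: ε_t = 0.003 (d − c)/c = 0.003 × (38.5 − 8.020)/8.020 = 0.0114.
Since ε_t ≥ 0.005, the section is tension-controlled.

ε_t ≈ 0.0114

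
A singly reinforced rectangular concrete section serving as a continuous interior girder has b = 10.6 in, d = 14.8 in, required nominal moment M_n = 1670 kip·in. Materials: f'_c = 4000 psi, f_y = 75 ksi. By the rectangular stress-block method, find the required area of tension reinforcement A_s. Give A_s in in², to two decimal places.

A_s ≈ 1.71 in²

From M_n = 0.85 f'_c a b (d − a/2):
a = d − √(d² − 2M_n/(0.85 f'_c b)) = 14.8 − √(14.8² − 2 × 1670/(0.85 × 4 × 10.6)) = 3.559 in.
A_s = 0.85 f'_c a b / f_y = 0.85 × 4 × 3.559 × 10.6 / 75 = 1.710 in².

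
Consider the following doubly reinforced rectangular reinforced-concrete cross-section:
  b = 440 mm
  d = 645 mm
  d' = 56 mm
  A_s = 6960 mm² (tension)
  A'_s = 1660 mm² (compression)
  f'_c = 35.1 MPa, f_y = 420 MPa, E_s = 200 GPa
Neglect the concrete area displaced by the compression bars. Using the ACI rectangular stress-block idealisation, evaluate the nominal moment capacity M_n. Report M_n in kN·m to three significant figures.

Assume both tension and compression steel yield.
Net tension couple steel: A_s − A'_s = 5300 mm².
a = (A_s − A'_s) f_y / (0.85 f'_c b) = 2226000/(0.85 × 35.1 × 440) = 169.57 mm.
c = a/β₁ = 169.57/0.799 = 212.23 mm; ε'_s = 0.003(c − d')/c = 0.0022 ≥ f_y/E_s = 0.0021, so compression steel does yield.
M_n = (A_s − A'_s) f_y (d − a/2) + A'_s f_y (d − d') = [2226000 × (645 − 84.785) + 697200 × (645 − 56)] × 10⁻⁶ = 1247.04 + 410.65 = 1657.69 kN·m.

M_n ≈ 1660 kN·m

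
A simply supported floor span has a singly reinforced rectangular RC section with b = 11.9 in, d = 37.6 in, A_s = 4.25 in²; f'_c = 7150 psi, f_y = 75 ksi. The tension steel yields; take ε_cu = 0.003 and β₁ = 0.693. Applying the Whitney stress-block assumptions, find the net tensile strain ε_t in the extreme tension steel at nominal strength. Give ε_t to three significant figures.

ε_t ≈ 0.0147

a = A_s f_y/(0.85 f'_c b) = 4.407 in.
β₁ = 0.693, so c = a/β₁ = 4.407/0.693 = 6.359 in.
From the linear strain diagram with ε_cu = 0.003: ε_t = 0.003 (d − c)/c = 0.003 × (37.6 − 6.359)/6.359 = 0.0147.
Since ε_t ≥ 0.005, the section is tension-controlled.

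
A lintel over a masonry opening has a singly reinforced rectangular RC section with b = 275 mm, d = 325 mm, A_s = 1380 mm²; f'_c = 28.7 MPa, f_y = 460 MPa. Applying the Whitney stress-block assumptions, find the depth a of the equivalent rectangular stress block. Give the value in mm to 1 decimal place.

a ≈ 94.6 mm

T = A_s f_y = 1380 × 460 = 634800 N = 634.8 kN.
Setting C = 0.85 f'_c a b equal to T: a = 634800/(0.85 × 28.7 × 275) = 94.6 mm.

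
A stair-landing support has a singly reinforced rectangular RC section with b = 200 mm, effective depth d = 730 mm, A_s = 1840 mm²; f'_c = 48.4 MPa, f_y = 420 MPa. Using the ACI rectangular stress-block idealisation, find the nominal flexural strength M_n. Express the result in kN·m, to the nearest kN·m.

T = A_s f_y = 1840 × 420 = 772800 N = 772.8 kN.
From C = T: a = T/(0.85 f'_c b) = 772800/(0.85 × 48.4 × 200) = 93.92 mm.
M_n = T(d − a/2) = 772.8 kN × (730 − 46.96) mm = 527.85 kN·m.

M_n ≈ 528 kN·m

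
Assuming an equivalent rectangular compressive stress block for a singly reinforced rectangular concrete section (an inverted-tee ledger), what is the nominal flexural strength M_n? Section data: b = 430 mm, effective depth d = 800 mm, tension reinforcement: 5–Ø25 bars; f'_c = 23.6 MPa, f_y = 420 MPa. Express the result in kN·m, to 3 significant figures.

M_n ≈ 763 kN·m

A_s = 5 × 491 = 2455 mm².
T = A_s f_y = 2455 × 420 = 1031100 N = 1031.1 kN.
From C = T: a = T/(0.85 f'_c b) = 1031100/(0.85 × 23.6 × 430) = 119.54 mm.
M_n = T(d − a/2) = 1031.1 kN × (800 − 59.77) mm = 763.25 kN·m.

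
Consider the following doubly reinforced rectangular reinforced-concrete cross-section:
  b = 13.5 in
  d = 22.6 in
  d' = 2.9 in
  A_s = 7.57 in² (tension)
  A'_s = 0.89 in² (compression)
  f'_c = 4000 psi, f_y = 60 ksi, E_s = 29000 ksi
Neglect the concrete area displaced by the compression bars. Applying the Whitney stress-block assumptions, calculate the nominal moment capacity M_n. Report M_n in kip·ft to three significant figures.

Assume both steels yield.
a = (A_s − A'_s) f_y/(0.85 f'_c b) = (7.57 − 0.89) × 60/(0.85 × 4 × 13.5) = 8.732 in.
c = a/β₁ = 8.732/0.85 = 10.273 in; ε'_s = 0.003(c − d')/c = 0.0022 ≥ ε_y = 0.0021, so the compression steel yields.
M_n = (A_s − A'_s) f_y (d − a/2) + A'_s f_y (d − d') = 400.8 × (22.6 − 4.366) + 53.4 × (22.6 − 2.9) = 7308.2 + 1052.0 = 8360.2 kip·in = 8360.2/12 = 696.68 kip·ft.

M_n ≈ 697 kip·ft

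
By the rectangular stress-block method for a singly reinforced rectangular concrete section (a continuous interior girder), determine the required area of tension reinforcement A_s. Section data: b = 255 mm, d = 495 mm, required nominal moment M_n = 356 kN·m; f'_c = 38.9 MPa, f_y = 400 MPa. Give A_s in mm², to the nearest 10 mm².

With M_n = 0.85 f'_c a b (d − a/2), solve the quadratic for a:
a = d − √(d² − 2M_n/(0.85 f'_c b)) = 495 − √(495² − 2 × 356×10⁶/(0.85 × 38.9 × 255)) = 94.28 mm.
A_s = 0.85 f'_c a b / f_y = 0.85 × 38.9 × 94.28 × 255 / 400 = 1987.3 mm².

A_s ≈ 1990 mm²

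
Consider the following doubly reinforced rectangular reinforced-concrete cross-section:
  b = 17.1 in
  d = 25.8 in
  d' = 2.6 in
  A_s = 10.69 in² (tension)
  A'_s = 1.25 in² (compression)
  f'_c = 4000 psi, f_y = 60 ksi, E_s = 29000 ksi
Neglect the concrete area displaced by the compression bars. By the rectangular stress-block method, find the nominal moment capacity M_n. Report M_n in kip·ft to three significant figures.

Assume both steels yield.
a = (A_s − A'_s) f_y/(0.85 f'_c b) = (10.69 − 1.25) × 60/(0.85 × 4 × 17.1) = 9.742 in.
c = a/β₁ = 9.742/0.85 = 11.461 in; ε'_s = 0.003(c − d')/c = 0.0023 ≥ ε_y = 0.0021, so the compression steel yields.
M_n = (A_s − A'_s) f_y (d − a/2) + A'_s f_y (d − d') = 566.4 × (25.8 − 4.871) + 75 × (25.8 − 2.6) = 11854.2 + 1740.0 = 13594.2 kip·in = 13594.2/12 = 1132.85 kip·ft.

M_n ≈ 1130 kip·ft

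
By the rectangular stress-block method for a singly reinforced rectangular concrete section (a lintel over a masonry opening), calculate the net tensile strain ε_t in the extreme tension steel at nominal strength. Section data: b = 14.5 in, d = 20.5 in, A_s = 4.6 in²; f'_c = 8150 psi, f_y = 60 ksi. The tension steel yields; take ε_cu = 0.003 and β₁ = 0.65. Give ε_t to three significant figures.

ε_t ≈ 0.0115

a = A_s f_y/(0.85 f'_c b) = 2.748 in.
β₁ = 0.65, so c = a/β₁ = 2.748/0.65 = 4.228 in.
From the linear strain diagram with ε_cu = 0.003: ε_t = 0.003 (d − c)/c = 0.003 × (20.5 − 4.228)/4.228 = 0.0115.
Since ε_t ≥ 0.005, the section is tension-controlled.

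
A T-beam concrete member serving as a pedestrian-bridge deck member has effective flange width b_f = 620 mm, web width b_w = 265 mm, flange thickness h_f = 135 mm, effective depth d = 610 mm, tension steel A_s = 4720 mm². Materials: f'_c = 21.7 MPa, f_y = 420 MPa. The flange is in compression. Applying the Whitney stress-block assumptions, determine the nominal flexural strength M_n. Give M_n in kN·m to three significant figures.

Tension: T = A_s f_y = 4720 × 420 = 1982400 N.
Try a within the flange: a = T/(0.85 f'_c b_f) = 1982400/(0.85 × 21.7 × 620) = 173.35 mm.
a = 173.35 > h_f = 135 mm: the block extends into the web. Split into flange-overhang and web parts.
C_f = 0.85 f'_c (b_f − b_w) h_f = 0.85 × 21.7 × (620 − 265) × 135 = 883977 N.
Remaining web compression depth: a_w = (T − C_f)/(0.85 f'_c b_w) = (1982400 − 883977)/(0.85 × 21.7 × 265) = 224.72 mm.
M_n = C_f(d − h_f/2) + (T − C_f)(d − a_w/2) = 883977 × (610 − 67.5) + 1098423 × (610 − 112.36) = 479.56 + 546.62 = 1026.18 × 10⁶ N·mm.
M_n = 1026.18 kN·m.

M_n ≈ 1030 kN·m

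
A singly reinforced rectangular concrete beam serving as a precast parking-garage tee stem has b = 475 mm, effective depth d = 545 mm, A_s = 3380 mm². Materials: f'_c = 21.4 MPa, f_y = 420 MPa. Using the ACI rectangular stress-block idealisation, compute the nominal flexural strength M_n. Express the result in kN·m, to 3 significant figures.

M_n ≈ 657 kN·m

T = A_s f_y = 3380 × 420 = 1419600 N = 1419.6 kN.
From C = T: a = T/(0.85 f'_c b) = 1419600/(0.85 × 21.4 × 475) = 164.30 mm.
M_n = T(d − a/2) = 1419.6 kN × (545 − 82.15) mm = 657.06 kN·m.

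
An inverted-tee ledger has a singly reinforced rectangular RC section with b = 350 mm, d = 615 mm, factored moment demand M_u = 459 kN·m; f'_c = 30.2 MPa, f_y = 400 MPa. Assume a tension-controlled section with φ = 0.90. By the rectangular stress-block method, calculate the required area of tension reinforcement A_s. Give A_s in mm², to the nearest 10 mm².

A_s ≈ 2260 mm²

M_n = M_u/φ = 459/0.90 = 510 kN·m.
With M_n = 0.85 f'_c a b (d − a/2), solve the quadratic for a:
a = d − √(d² − 2M_n/(0.85 f'_c b)) = 615 − √(615² − 2 × 510×10⁶/(0.85 × 30.2 × 350)) = 100.51 mm.
A_s = 0.85 f'_c a b / f_y = 0.85 × 30.2 × 100.51 × 350 / 400 = 2257.6 mm².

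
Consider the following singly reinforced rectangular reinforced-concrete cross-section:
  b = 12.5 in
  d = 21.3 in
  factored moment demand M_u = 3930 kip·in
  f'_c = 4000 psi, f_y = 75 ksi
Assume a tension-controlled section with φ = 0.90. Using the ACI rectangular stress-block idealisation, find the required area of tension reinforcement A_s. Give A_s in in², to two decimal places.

A_s ≈ 3.14 in²

M_n = M_u/φ = 3930/0.90 = 4366.67 kip·in.
From M_n = 0.85 f'_c a b (d − a/2):
a = d − √(d² − 2M_n/(0.85 f'_c b)) = 21.3 − √(21.3² − 2 × 4366.67/(0.85 × 4 × 12.5)) = 5.546 in.
A_s = 0.85 f'_c a b / f_y = 0.85 × 4 × 5.546 × 12.5 / 75 = 3.143 in².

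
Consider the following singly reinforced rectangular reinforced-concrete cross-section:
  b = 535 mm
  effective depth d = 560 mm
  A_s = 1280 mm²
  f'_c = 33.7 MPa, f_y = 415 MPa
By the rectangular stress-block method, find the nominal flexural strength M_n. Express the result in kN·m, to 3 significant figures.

T = A_s f_y = 1280 × 415 = 531200 N = 531.2 kN.
From C = T: a = T/(0.85 f'_c b) = 531200/(0.85 × 33.7 × 535) = 34.66 mm.
M_n = T(d − a/2) = 531.2 kN × (560 − 17.33) mm = 288.27 kN·m.

M_n ≈ 288 kN·m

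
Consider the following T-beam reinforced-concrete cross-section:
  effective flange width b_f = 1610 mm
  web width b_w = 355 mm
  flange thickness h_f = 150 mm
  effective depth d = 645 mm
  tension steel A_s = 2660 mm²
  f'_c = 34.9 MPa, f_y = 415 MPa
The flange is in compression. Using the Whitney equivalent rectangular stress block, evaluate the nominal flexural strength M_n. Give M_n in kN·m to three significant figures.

Tension: T = A_s f_y = 2660 × 415 = 1103900 N.
Try a within the flange: a = T/(0.85 f'_c b_f) = 1103900/(0.85 × 34.9 × 1610) = 23.11 mm.
Since a = 23.11 ≤ h_f = 150 mm, the stress block lies entirely in the flange; analyse as a rectangular beam of width b_f.
M_n = T(d − a/2) = 1103900 × (645 − 11.555) = 699.26 × 10⁶ N·mm.
M_n = 699.26 kN·m.

M_n ≈ 699 kN·m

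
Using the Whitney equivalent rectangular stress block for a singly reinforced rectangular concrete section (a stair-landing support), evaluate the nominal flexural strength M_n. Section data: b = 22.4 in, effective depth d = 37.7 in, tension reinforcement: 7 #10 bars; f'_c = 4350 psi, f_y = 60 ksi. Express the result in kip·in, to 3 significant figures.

M_n ≈ 18400 kip·in

A_s = 7 × 1.27 = 8.89 in².
T = A_s f_y = 8.89 × 60 = 533.4 kips.
a = T/(0.85 f'_c b) = 533.4/(0.85 × 4.35 × 22.4) = 6.440 in.
M_n = T(d − a/2) = 533.4 × (37.7 − 3.22) = 18391.6 kip·in.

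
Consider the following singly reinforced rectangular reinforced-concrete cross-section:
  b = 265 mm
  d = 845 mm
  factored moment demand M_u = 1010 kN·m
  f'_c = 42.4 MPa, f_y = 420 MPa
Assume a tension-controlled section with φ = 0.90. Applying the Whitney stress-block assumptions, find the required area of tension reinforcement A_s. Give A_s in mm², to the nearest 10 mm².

M_n = M_u/φ = 1010/0.90 = 1122.22 kN·m.
With M_n = 0.85 f'_c a b (d − a/2), solve the quadratic for a:
a = d − √(d² − 2M_n/(0.85 f'_c b)) = 845 − √(845² − 2 × 1122.22×10⁶/(0.85 × 42.4 × 265)) = 152.89 mm.
A_s = 0.85 f'_c a b / f_y = 0.85 × 42.4 × 152.89 × 265 / 420 = 3476.6 mm².

A_s ≈ 3480 mm²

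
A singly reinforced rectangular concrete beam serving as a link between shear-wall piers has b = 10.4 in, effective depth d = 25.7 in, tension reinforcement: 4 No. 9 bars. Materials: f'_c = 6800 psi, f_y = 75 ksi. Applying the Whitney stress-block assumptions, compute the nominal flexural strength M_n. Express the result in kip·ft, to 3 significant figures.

M_n ≈ 580 kip·ft

A_s = 4 × 1 = 4 in².
T = A_s f_y = 4 × 75 = 300 kips.
a = T/(0.85 f'_c b) = 300/(0.85 × 6.8 × 10.4) = 4.991 in.
M_n = T(d − a/2) = 300 × (25.7 − 2.4955) = 6961.4 kip·in = 6961.4/12 = 580.12 kip·ft.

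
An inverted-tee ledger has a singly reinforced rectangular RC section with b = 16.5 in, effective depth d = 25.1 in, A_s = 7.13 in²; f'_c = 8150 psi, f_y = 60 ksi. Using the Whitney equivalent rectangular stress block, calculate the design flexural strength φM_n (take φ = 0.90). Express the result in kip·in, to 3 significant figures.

φM_n ≈ 8940 kip·in

T = A_s f_y = 7.13 × 60 = 427.8 kips.
a = T/(0.85 f'_c b) = 427.8/(0.85 × 8.15 × 16.5) = 3.743 in.
M_n = T(d − a/2) = 427.8 × (25.1 − 1.8715) = 9937.2 kip·in.
φM_n = 0.90 × 9937.2 = 8943.5 kip·in.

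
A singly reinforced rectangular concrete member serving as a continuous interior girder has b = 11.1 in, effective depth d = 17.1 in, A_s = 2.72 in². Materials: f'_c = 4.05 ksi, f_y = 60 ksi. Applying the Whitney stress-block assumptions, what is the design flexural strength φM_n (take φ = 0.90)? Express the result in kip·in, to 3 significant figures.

T = A_s f_y = 2.72 × 60 = 163.2 kips.
a = T/(0.85 f'_c b) = 163.2/(0.85 × 4.05 × 11.1) = 4.271 in.
M_n = T(d − a/2) = 163.2 × (17.1 − 2.1355) = 2442.2 kip·in.
φM_n = 0.90 × 2442.2 = 2198.0 kip·in.

φM_n ≈ 2200 kip·in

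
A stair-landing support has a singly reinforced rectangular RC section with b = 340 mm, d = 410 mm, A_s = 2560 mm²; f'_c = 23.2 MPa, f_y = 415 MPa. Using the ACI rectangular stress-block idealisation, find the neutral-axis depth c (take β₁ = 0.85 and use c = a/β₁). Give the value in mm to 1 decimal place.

c ≈ 186.4 mm

T = A_s f_y = 2560 × 415 = 1062400 N = 1062.4 kN.
Setting C = 0.85 f'_c a b equal to T: a = 1062400/(0.85 × 23.2 × 340) = 158.454 mm.
With β₁ = 0.85, c = a/β₁ = 158.454/0.85 = 186.4 mm.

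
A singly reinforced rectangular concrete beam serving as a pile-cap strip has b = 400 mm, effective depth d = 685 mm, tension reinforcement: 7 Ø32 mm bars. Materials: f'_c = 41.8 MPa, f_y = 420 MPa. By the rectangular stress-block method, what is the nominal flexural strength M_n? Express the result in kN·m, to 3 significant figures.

A_s = 7 × 804 = 5628 mm².
T = A_s f_y = 5628 × 420 = 2363760 N = 2363.76 kN.
From C = T: a = T/(0.85 f'_c b) = 2363760/(0.85 × 41.8 × 400) = 166.32 mm.
M_n = T(d − a/2) = 2363.76 kN × (685 − 83.16) mm = 1422.61 kN·m.

M_n ≈ 1420 kN·m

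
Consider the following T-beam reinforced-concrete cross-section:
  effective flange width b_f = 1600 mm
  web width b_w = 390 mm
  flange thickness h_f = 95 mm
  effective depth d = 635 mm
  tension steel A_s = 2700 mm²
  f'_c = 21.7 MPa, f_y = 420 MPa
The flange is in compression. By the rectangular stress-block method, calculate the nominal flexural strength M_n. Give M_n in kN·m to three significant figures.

M_n ≈ 698 kN·m

Tension: T = A_s f_y = 2700 × 420 = 1134000 N.
Try a within the flange: a = T/(0.85 f'_c b_f) = 1134000/(0.85 × 21.7 × 1600) = 38.43 mm.
Since a = 38.43 ≤ h_f = 95 mm, the stress block lies entirely in the flange; analyse as a rectangular beam of width b_f.
M_n = T(d − a/2) = 1134000 × (635 − 19.215) = 698.30 × 10⁶ N·mm.
M_n = 698.30 kN·m.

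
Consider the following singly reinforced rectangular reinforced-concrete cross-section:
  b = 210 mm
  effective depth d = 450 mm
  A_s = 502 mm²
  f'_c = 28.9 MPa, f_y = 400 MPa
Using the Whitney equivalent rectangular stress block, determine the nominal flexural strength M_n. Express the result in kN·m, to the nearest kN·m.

M_n ≈ 86 kN·m

T = A_s f_y = 502 × 400 = 200800 N = 200.8 kN.
From C = T: a = T/(0.85 f'_c b) = 200800/(0.85 × 28.9 × 210) = 38.92 mm.
M_n = T(d − a/2) = 200.8 kN × (450 − 19.46) mm = 86.45 kN·m.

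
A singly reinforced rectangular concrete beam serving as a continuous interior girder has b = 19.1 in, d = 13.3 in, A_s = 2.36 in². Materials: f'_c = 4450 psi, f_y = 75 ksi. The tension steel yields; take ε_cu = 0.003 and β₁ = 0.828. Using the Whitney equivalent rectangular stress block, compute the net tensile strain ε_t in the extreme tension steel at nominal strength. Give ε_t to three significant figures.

ε_t ≈ 0.0105

a = A_s f_y/(0.85 f'_c b) = 2.450 in.
β₁ = 0.828, so c = a/β₁ = 2.450/0.828 = 2.959 in.
From the linear strain diagram with ε_cu = 0.003: ε_t = 0.003 (d − c)/c = 0.003 × (13.3 − 2.959)/2.959 = 0.0105.
Since ε_t ≥ 0.005, the section is tension-controlled.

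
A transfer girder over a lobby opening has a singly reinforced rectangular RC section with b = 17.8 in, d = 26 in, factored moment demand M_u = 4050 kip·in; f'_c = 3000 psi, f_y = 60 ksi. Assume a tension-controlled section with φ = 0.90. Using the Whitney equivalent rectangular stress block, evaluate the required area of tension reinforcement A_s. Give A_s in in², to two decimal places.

M_n = M_u/φ = 4050/0.90 = 4500 kip·in.
From M_n = 0.85 f'_c a b (d − a/2):
a = d − √(d² − 2M_n/(0.85 f'_c b)) = 26 − √(26² − 2 × 4500/(0.85 × 3 × 17.8)) = 4.143 in.
A_s = 0.85 f'_c a b / f_y = 0.85 × 3 × 4.143 × 17.8 / 60 = 3.134 in².

A_s ≈ 3.13 in²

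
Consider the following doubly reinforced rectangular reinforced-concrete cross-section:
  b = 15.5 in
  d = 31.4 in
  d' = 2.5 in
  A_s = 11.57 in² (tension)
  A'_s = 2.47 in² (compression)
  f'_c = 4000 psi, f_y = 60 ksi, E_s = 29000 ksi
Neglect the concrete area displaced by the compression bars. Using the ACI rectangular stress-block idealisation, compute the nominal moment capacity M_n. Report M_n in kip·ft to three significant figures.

M_n ≈ 1550 kip·ft

Assume both steels yield.
a = (A_s − A'_s) f_y/(0.85 f'_c b) = (11.57 − 2.47) × 60/(0.85 × 4 × 15.5) = 10.361 in.
c = a/β₁ = 10.361/0.85 = 12.189 in; ε'_s = 0.003(c − d')/c = 0.0024 ≥ ε_y = 0.0021, so the compression steel yields.
M_n = (A_s − A'_s) f_y (d − a/2) + A'_s f_y (d − d') = 546 × (31.4 − 5.1805) + 148.2 × (31.4 − 2.5) = 14315.8 + 4283.0 = 18598.8 kip·in = 18598.8/12 = 1549.90 kip·ft.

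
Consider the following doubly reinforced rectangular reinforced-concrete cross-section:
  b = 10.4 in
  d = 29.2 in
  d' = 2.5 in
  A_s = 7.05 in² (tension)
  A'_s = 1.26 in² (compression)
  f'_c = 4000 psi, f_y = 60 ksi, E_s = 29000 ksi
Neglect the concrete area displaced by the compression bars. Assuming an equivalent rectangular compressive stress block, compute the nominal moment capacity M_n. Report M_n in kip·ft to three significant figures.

Assume both steels yield.
a = (A_s − A'_s) f_y/(0.85 f'_c b) = (7.05 − 1.26) × 60/(0.85 × 4 × 10.4) = 9.825 in.
c = a/β₁ = 9.825/0.85 = 11.559 in; ε'_s = 0.003(c − d')/c = 0.0024 ≥ ε_y = 0.0021, so the compression steel yields.
M_n = (A_s − A'_s) f_y (d − a/2) + A'_s f_y (d − d') = 347.4 × (29.2 − 4.9125) + 75.6 × (29.2 − 2.5) = 8437.5 + 2018.5 = 10456.0 kip·in = 10456.0/12 = 871.33 kip·ft.

M_n ≈ 871 kip·ft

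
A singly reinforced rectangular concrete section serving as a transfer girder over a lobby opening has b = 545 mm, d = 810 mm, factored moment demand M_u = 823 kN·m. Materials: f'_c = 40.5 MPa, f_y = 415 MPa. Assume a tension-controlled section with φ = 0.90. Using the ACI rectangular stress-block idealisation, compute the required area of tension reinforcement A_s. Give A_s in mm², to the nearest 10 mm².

M_n = M_u/φ = 823/0.90 = 914.444 kN·m.
With M_n = 0.85 f'_c a b (d − a/2), solve the quadratic for a:
a = d − √(d² − 2M_n/(0.85 f'_c b)) = 810 − √(810² − 2 × 914.444×10⁶/(0.85 × 40.5 × 545)) = 62.59 mm.
A_s = 0.85 f'_c a b / f_y = 0.85 × 40.5 × 62.59 × 545 / 415 = 2829.6 mm².

A_s ≈ 2830 mm²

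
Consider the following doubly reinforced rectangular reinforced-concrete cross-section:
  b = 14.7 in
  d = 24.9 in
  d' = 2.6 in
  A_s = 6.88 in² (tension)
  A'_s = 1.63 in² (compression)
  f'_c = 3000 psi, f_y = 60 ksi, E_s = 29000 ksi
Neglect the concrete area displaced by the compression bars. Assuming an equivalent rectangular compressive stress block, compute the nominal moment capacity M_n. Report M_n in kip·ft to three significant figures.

Assume both steels yield.
a = (A_s − A'_s) f_y/(0.85 f'_c b) = (6.88 − 1.63) × 60/(0.85 × 3 × 14.7) = 8.403 in.
c = a/β₁ = 8.403/0.85 = 9.886 in; ε'_s = 0.003(c − d')/c = 0.0022 ≥ ε_y = 0.0021, so the compression steel yields.
M_n = (A_s − A'_s) f_y (d − a/2) + A'_s f_y (d − d') = 315 × (24.9 − 4.2015) + 97.8 × (24.9 − 2.6) = 6520.0 + 2180.9 = 8700.9 kip·in = 8700.9/12 = 725.08 kip·ft.

M_n ≈ 725 kip·ft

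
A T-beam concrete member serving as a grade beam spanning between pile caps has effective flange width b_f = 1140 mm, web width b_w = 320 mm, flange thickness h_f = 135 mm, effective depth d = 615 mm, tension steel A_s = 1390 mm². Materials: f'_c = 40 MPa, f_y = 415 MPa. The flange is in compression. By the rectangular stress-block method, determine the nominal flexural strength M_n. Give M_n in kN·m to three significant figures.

M_n ≈ 350 kN·m

Tension: T = A_s f_y = 1390 × 415 = 576850 N.
Try a within the flange: a = T/(0.85 f'_c b_f) = 576850/(0.85 × 40 × 1140) = 14.88 mm.
Since a = 14.88 ≤ h_f = 135 mm, the stress block lies entirely in the flange; analyse as a rectangular beam of width b_f.
M_n = T(d − a/2) = 576850 × (615 − 7.44) = 350.47 × 10⁶ N·mm.
M_n = 350.47 kN·m.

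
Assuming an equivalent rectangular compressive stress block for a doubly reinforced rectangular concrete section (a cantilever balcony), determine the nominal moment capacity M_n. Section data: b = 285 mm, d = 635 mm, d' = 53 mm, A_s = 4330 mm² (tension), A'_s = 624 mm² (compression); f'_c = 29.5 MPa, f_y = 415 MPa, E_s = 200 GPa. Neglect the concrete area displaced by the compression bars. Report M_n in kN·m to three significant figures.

M_n ≈ 962 kN·m

Assume both tension and compression steel yield.
Net tension couple steel: A_s − A'_s = 3706 mm².
a = (A_s − A'_s) f_y / (0.85 f'_c b) = 1537990/(0.85 × 29.5 × 285) = 215.21 mm.
c = a/β₁ = 215.21/0.839 = 256.51 mm; ε'_s = 0.003(c − d')/c = 0.0024 ≥ f_y/E_s = 0.0021, so compression steel does yield.
M_n = (A_s − A'_s) f_y (d − a/2) + A'_s f_y (d − d') = [1537990 × (635 − 107.605) + 258960 × (635 − 53)] × 10⁻⁶ = 811.13 + 150.71 = 961.84 kN·m.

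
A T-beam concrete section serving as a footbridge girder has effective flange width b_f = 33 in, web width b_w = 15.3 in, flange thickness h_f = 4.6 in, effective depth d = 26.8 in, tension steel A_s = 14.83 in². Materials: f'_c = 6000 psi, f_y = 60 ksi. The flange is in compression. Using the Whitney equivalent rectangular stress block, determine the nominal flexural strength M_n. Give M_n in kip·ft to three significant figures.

Tension: T = A_s f_y = 14.83 × 60 = 889.8 kips.
Try a within the flange: a = T/(0.85 f'_c b_f) = 889.8/(0.85 × 6 × 33) = 5.287 in.
a = 5.287 > h_f = 4.6 in: the block extends into the web. Split into flange-overhang and web parts.
C_f = 0.85 f'_c (b_f − b_w) h_f = 0.85 × 6 × (33 − 15.3) × 4.6 = 415.2 kips.
Remaining web compression depth: a_w = (T − C_f)/(0.85 f'_c b_w) = (889.8 − 415.2)/(0.85 × 6 × 15.3) = 6.082 in.
M_n = C_f(d − h_f/2) + (T − C_f)(d − a_w/2) = 415.2 × (26.8 − 2.3) + 474.6 × (26.8 − 3.041) = 10172.4 + 11276.0 = 21448.4 kip·in.
M_n = 21448.4/12 = 1787.37 kip·ft.

M_n ≈ 1790 kip·ft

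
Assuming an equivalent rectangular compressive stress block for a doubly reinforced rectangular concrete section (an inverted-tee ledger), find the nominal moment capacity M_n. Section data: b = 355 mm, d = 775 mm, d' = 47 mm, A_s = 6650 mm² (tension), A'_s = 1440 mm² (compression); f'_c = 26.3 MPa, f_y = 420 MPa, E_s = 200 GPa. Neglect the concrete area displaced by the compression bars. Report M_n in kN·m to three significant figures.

Assume both tension and compression steel yield.
Net tension couple steel: A_s − A'_s = 5210 mm².
a = (A_s − A'_s) f_y / (0.85 f'_c b) = 2188200/(0.85 × 26.3 × 355) = 275.73 mm.
c = a/β₁ = 275.73/0.85 = 324.39 mm; ε'_s = 0.003(c − d')/c = 0.0026 ≥ f_y/E_s = 0.0021, so compression steel does yield.
M_n = (A_s − A'_s) f_y (d − a/2) + A'_s f_y (d − d') = [2188200 × (775 − 137.865) + 604800 × (775 − 47)] × 10⁻⁶ = 1394.18 + 440.29 = 1834.47 kN·m.

M_n ≈ 1830 kN·m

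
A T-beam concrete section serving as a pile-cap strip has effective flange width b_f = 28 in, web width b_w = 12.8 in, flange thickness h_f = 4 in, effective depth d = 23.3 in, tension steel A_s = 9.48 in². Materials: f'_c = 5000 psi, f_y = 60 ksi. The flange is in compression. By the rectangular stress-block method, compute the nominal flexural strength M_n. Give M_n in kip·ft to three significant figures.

Tension: T = A_s f_y = 9.48 × 60 = 568.8 kips.
Try a within the flange: a = T/(0.85 f'_c b_f) = 568.8/(0.85 × 5 × 28) = 4.780 in.
a = 4.780 > h_f = 4 in: the block extends into the web. Split into flange-overhang and web parts.
C_f = 0.85 f'_c (b_f − b_w) h_f = 0.85 × 5 × (28 − 12.8) × 4 = 258.4 kips.
Remaining web compression depth: a_w = (T − C_f)/(0.85 f'_c b_w) = (568.8 − 258.4)/(0.85 × 5 × 12.8) = 5.706 in.
M_n = C_f(d − h_f/2) + (T − C_f)(d − a_w/2) = 258.4 × (23.3 − 2) + 310.4 × (23.3 − 2.853) = 5503.9 + 6346.7 = 11850.6 kip·in.
M_n = 11850.6/12 = 987.55 kip·ft.

M_n ≈ 988 kip·ft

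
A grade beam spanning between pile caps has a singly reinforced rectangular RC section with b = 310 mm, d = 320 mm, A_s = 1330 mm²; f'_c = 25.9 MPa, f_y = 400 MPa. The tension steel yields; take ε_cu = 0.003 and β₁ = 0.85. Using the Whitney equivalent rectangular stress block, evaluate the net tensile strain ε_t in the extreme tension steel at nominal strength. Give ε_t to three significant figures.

ε_t ≈ 0.00747

a = A_s f_y/(0.85 f'_c b) = 77.95 mm.
β₁ = 0.85, so c = a/β₁ = 77.95/0.85 = 91.71 mm.
From the linear strain diagram with ε_cu = 0.003: ε_t = 0.003 (d − c)/c = 0.003 × (320 − 91.71)/91.71 = 0.00747.
Since ε_t ≥ 0.005, the section is tension-controlled.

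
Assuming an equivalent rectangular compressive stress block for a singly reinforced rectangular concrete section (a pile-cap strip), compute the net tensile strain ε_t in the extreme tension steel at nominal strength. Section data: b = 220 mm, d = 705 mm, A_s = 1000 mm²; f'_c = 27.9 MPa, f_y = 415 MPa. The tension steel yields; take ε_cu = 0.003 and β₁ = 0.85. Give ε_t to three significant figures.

ε_t ≈ 0.0196

a = A_s f_y/(0.85 f'_c b) = 79.54 mm.
β₁ = 0.85, so c = a/β₁ = 79.54/0.85 = 93.58 mm.
From the linear strain diagram with ε_cu = 0.003: ε_t = 0.003 (d − c)/c = 0.003 × (705 − 93.58)/93.58 = 0.0196.
Since ε_t ≥ 0.005, the section is tension-controlled.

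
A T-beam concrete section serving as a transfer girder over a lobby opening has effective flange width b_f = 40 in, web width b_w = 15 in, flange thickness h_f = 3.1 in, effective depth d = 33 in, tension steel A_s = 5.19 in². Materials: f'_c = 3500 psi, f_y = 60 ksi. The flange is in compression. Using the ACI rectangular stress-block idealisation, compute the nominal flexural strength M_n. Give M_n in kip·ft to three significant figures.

Tension: T = A_s f_y = 5.19 × 60 = 311.4 kips.
Try a within the flange: a = T/(0.85 f'_c b_f) = 311.4/(0.85 × 3.5 × 40) = 2.617 in.
Since a = 2.617 ≤ h_f = 3.1 in, the stress block lies entirely in the flange; analyse as a rectangular beam of width b_f.
M_n = T(d − a/2) = 311.4 × (33 − 1.3085) = 9868.7 kip·in.
M_n = 9868.7/12 = 822.39 kip·ft.

M_n ≈ 822 kip·ft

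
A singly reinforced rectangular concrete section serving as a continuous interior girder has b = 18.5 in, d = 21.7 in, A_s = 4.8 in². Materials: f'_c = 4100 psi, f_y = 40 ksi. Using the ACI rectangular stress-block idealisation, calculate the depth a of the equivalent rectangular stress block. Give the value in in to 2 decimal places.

T = A_s f_y = 4.8 × 40 = 192 kips.
a = T/(0.85 f'_c b) = 192/(0.85 × 4.1 × 18.5) = 2.98 in.

a ≈ 2.98 in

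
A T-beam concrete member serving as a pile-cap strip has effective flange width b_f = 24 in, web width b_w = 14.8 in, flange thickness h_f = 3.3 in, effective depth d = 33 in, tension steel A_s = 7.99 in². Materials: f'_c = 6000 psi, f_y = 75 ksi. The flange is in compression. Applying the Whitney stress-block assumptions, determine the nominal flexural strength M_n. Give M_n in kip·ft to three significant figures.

Tension: T = A_s f_y = 7.99 × 75 = 599.25 kips.
Try a within the flange: a = T/(0.85 f'_c b_f) = 599.25/(0.85 × 6 × 24) = 4.896 in.
a = 4.896 > h_f = 3.3 in: the block extends into the web. Split into flange-overhang and web parts.
C_f = 0.85 f'_c (b_f − b_w) h_f = 0.85 × 6 × (24 − 14.8) × 3.3 = 154.8 kips.
Remaining web compression depth: a_w = (T − C_f)/(0.85 f'_c b_w) = (599.25 − 154.8)/(0.85 × 6 × 14.8) = 5.888 in.
M_n = C_f(d − h_f/2) + (T − C_f)(d − a_w/2) = 154.8 × (33 − 1.65) + 444.45 × (33 − 2.944) = 4853.0 + 13358.4 = 18211.4 kip·in.
M_n = 18211.4/12 = 1517.62 kip·ft.

M_n ≈ 1520 kip·ft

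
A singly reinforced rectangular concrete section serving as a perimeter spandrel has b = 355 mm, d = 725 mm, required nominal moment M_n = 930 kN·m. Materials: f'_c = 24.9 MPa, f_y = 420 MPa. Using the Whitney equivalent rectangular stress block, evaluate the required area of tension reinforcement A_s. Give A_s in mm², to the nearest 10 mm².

With M_n = 0.85 f'_c a b (d − a/2), solve the quadratic for a:
a = d − √(d² − 2M_n/(0.85 f'_c b)) = 725 − √(725² − 2 × 930×10⁶/(0.85 × 24.9 × 355)) = 197.67 mm.
A_s = 0.85 f'_c a b / f_y = 0.85 × 24.9 × 197.67 × 355 / 420 = 3536.2 mm².

A_s ≈ 3540 mm²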